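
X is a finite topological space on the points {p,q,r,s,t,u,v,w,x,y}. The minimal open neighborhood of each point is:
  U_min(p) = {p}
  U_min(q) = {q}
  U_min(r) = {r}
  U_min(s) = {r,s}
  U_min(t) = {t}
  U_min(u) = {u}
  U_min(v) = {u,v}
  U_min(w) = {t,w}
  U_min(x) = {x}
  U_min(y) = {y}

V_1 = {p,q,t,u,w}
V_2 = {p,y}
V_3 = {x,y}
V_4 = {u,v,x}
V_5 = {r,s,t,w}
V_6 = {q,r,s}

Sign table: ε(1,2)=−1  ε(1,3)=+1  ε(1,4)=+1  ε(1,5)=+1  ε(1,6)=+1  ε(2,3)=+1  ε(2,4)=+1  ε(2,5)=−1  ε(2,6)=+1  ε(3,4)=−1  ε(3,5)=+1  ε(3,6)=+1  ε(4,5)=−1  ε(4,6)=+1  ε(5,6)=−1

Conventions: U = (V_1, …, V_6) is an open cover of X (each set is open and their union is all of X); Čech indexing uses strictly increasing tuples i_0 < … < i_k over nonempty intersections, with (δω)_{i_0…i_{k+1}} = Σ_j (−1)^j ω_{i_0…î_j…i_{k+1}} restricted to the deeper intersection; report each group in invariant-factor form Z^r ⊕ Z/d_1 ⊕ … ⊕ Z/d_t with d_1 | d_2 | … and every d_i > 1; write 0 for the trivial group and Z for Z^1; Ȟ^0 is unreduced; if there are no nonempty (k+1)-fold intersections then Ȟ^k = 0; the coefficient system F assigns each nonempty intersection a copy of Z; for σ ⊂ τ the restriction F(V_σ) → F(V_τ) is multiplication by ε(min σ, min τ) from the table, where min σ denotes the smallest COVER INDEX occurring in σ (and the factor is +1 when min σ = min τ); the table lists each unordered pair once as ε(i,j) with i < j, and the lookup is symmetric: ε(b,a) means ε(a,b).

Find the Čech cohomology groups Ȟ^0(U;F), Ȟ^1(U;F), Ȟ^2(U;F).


nerve simplices:
  V12={p} V14={u} V15={t,w} V16={q} V23={y} V34={x} V56={r,s}
C dims 6,7; δ0: rk 6, SNF 1^5·2
degree 0: 6−6−0 = 0 → Ȟ^0 ≅ 0
degree 1: 7−0−6 = 1 plus torsion [2] → Ȟ^1 ≅ Z ⊕ Z/2
degree 2: 0−0−0 = 0 → Ȟ^2 ≅ 0

Ȟ^0(U;F) ≅ 0; Ȟ^1(U;F) ≅ Z ⊕ Z/2; Ȟ^2(U;F) ≅ 0


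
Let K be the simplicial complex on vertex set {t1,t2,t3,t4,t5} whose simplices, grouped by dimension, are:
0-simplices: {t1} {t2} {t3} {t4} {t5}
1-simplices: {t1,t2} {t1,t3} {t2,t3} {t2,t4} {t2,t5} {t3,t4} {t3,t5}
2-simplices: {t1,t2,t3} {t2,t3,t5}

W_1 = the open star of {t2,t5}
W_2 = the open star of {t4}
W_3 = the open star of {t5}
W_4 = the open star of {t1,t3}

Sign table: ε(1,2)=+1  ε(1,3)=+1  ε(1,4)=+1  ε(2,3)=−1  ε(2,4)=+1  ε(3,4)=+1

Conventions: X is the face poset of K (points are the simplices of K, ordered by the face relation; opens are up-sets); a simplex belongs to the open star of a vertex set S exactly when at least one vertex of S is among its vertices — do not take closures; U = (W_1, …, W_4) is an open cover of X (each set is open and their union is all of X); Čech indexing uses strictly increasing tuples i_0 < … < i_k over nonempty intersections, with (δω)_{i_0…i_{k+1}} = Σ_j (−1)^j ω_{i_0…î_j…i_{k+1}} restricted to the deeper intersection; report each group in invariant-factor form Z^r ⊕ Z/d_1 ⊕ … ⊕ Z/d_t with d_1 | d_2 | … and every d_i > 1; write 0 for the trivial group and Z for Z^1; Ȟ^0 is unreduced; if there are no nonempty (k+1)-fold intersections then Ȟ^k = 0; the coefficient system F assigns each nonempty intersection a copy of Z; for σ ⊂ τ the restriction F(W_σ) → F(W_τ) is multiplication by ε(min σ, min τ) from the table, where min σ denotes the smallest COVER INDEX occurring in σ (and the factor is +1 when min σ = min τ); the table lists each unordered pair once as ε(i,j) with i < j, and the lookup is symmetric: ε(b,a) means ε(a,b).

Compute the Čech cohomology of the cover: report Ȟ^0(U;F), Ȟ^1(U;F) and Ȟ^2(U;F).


intersection data:
  W1={{t2},{t5},{t1,t2},{t2,t3},{t2,t4},{t2,t5},{t3,t5},{t1,t2,t3},{t2,t3,t5}} W2={{t4},{t2,t4},{t3,t4}} W3={{t5},{t2,t5},{t3,t5},{t2,t3,t5}} W4={{t1},{t3},{t1,t2},{t1,t3},{t2,t3},{t3,t4},{t3,t5},{t1,t2,t3},{t2,t3,t5}}
  W12={{t2,t4}} W13={{t5},{t2,t5},{t3,t5},{t2,t3,t5}} W14={{t1,t2},{t2,t3},{t3,t5},{t1,t2,t3},{t2,t3,t5}} W24={{t3,t4}} W34={{t3,t5},{t2,t3,t5}}
  W134={{t3,t5},{t2,t3,t5}}
C dims 4,5,1; δ0: rk 3, SNF 1^3; δ1: rk 1, SNF 1^1
Ȟ^0 = (4 − 3) − 0 = 1, so Ȟ^0 ≅ Z
Ȟ^1 = (5 − 1) − 3 = 1, so Ȟ^1 ≅ Z
Ȟ^2 = (1 − 0) − 1 = 0, so Ȟ^2 ≅ 0

Ȟ^0(U;F) ≅ Z,  Ȟ^1(U;F) ≅ Z,  Ȟ^2(U;F) ≅ 0


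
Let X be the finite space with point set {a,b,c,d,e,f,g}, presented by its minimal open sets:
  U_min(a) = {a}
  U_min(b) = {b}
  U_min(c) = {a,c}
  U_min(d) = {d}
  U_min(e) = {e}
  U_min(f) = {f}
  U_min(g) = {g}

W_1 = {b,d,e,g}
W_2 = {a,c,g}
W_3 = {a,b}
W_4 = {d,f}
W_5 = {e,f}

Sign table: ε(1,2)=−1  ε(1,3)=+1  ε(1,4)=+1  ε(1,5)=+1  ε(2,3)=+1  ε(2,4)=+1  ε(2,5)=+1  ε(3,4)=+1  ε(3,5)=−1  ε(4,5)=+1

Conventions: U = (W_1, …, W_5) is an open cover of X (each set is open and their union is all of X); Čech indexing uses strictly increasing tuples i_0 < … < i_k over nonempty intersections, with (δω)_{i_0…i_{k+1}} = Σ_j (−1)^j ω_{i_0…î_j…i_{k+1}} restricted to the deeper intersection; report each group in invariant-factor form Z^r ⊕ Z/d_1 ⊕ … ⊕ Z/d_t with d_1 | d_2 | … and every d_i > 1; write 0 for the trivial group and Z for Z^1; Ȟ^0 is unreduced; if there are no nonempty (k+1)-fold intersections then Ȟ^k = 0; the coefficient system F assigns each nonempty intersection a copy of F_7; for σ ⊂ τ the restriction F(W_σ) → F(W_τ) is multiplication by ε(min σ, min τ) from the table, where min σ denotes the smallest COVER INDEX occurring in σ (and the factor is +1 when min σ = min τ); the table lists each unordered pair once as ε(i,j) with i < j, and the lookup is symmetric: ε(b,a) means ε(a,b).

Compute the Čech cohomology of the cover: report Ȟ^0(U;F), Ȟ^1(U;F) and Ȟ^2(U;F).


nerve of the cover:
  W12={g} W13={b} W14={d} W15={e} W23={a} W45={f}
C dims 5,6; δ0: rk_F7 5
Ȟ^0 = (5 − 5) − 0 = 0, so Ȟ^0 ≅ 0
Ȟ^1 = (6 − 0) − 5 = 1, so Ȟ^1 ≅ Z/7
Ȟ^2 = (0 − 0) − 0 = 0, so Ȟ^2 ≅ 0

Ȟ^0(U;F) ≅ 0; Ȟ^1(U;F) ≅ Z/7; Ȟ^2(U;F) ≅ 0


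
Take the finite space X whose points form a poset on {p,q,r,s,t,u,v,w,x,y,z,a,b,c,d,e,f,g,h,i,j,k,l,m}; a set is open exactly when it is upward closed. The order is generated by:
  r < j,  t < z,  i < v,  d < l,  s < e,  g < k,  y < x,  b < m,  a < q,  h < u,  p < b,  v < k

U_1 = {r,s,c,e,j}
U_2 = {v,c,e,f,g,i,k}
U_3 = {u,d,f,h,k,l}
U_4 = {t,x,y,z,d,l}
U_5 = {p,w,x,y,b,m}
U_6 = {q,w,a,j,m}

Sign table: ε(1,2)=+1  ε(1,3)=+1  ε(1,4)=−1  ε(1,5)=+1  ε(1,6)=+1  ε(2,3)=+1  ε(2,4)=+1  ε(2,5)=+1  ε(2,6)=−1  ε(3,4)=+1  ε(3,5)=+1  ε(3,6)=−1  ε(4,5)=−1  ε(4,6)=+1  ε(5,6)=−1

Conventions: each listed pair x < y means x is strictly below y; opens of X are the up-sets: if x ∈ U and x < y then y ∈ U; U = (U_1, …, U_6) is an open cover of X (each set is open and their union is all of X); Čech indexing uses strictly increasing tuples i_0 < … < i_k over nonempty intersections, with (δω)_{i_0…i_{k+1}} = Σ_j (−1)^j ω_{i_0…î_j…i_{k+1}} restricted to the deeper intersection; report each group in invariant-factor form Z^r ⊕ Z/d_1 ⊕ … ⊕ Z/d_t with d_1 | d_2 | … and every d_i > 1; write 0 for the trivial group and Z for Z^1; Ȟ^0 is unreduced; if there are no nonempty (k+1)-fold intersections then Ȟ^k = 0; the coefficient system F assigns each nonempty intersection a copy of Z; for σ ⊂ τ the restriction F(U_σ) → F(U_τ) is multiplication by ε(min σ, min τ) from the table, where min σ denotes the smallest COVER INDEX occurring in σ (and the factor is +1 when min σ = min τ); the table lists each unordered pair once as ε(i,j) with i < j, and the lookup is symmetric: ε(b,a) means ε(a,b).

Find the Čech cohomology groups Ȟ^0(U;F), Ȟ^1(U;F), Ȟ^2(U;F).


Ȟ^0 ≅ Z, Ȟ^1 ≅ Z and Ȟ^2 ≅ 0

nerve of the cover:
  U12={c,e} U16={j} U23={f,k} U34={d,l} U45={x,y} U56={w,m}
C dims 6,6; δ0: rk 5, SNF 1^5
Ȟ^0 = (6 − 5) − 0 = 1, so Ȟ^0 ≅ Z
Ȟ^1 = (6 − 0) − 5 = 1, so Ȟ^1 ≅ Z
Ȟ^2 = (0 − 0) − 0 = 0, so Ȟ^2 ≅ 0


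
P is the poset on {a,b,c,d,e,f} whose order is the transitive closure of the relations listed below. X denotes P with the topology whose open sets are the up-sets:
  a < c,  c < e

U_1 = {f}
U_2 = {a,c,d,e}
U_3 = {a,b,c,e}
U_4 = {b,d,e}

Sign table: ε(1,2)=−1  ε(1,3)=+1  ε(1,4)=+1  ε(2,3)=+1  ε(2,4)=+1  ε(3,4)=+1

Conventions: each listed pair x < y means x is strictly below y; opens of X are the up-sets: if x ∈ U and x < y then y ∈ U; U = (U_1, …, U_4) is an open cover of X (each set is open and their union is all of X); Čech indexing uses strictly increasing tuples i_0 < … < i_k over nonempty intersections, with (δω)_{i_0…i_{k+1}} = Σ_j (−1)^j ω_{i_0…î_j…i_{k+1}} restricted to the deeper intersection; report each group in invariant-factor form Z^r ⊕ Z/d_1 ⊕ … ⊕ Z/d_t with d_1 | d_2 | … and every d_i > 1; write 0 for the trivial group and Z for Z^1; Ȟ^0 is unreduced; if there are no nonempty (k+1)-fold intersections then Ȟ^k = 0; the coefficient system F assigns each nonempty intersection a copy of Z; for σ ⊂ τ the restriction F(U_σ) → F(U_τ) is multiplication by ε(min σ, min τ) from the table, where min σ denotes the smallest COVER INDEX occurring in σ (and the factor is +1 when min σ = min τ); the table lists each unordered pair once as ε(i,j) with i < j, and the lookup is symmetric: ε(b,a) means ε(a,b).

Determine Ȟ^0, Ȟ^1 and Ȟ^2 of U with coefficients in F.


Ȟ^0 = Z^2, Ȟ^1 = 0 and Ȟ^2 = 0

cover nerve:
  U23={a,c,e} U24={d,e} U34={b,e}
  U234={e}
C dims 4,3,1; δ0: rk 2, SNF 1^2; δ1: rk 1, SNF 1^1
Ȟ^0: (4−2)−0=2 ⇒ Z^2
Ȟ^1: (3−1)−2=0 ⇒ 0
Ȟ^2: (1−0)−1=0 ⇒ 0


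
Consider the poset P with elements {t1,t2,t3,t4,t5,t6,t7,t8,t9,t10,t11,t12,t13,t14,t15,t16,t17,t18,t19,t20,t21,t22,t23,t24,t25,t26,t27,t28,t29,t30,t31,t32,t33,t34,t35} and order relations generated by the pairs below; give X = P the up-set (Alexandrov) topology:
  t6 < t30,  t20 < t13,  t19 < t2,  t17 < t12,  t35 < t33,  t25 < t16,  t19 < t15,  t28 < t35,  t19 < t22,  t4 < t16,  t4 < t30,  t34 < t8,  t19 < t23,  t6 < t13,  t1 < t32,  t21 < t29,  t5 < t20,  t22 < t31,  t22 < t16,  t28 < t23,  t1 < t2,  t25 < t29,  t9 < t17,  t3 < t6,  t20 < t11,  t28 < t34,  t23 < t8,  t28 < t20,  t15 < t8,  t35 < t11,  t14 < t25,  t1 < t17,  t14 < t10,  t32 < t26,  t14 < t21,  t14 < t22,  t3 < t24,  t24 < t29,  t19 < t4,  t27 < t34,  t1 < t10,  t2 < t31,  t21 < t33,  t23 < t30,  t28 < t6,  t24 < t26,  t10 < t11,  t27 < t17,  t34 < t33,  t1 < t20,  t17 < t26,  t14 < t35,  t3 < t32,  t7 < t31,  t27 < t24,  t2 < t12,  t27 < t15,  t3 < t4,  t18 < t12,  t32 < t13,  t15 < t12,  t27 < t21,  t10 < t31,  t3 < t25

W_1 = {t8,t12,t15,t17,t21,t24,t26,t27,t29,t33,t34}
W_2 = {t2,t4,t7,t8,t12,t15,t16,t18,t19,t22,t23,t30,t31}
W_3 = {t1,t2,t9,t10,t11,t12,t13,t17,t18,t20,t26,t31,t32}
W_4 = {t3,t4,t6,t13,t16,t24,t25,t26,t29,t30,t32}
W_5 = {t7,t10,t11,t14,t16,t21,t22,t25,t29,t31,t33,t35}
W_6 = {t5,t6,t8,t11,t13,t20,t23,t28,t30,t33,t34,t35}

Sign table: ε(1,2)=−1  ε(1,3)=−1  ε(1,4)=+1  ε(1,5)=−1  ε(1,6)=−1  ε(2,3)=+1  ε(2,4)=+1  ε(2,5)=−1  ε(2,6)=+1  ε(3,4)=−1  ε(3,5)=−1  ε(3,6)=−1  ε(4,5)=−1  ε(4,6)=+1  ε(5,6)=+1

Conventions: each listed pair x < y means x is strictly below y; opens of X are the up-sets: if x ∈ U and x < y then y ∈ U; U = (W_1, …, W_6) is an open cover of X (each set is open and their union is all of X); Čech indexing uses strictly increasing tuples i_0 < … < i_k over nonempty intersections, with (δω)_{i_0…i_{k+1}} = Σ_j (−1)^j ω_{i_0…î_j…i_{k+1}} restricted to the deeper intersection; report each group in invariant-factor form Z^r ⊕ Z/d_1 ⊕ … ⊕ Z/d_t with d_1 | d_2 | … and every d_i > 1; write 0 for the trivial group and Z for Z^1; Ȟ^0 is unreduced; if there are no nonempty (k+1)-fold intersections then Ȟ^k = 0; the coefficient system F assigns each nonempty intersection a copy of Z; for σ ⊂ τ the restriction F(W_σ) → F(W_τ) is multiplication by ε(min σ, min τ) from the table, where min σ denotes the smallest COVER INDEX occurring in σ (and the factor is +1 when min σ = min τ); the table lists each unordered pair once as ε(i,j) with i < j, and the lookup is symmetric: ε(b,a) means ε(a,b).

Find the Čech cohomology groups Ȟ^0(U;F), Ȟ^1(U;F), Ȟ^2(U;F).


Ȟ^0 = 0,  Ȟ^1 = Z/2,  Ȟ^2 = Z

nerve of the cover:
  W12={t8,t12,t15} W13={t12,t17,t26} W14={t24,t26,t29} W15={t21,t29,t33} W16={t8,t33,t34} W23={t2,t12,t18,t31} W24={t4,t16,t30} W25={t7,t16,t22,t31} W26={t8,t23,t30} W34={t13,t26,t32} W35={t10,t11,t31} W36={t11,t13,t20} W45={t16,t25,t29} W46={t6,t13,t30} W56={t11,t33,t35}
  W123={t12} W126={t8} W134={t26} W145={t29} W156={t33} W235={t31} W245={t16} W246={t30} W346={t13} W356={t11}
C dims 6,15,10; δ0: rk 6, SNF 1^5·2; δ1: rk 9, SNF 1^9
Ȟ^0 = (6 − 6) − 0 = 0, so Ȟ^0 ≅ 0
Ȟ^1 = (15 − 9) − 6 = 0 plus torsion [2], so Ȟ^1 ≅ Z/2
Ȟ^2 = (10 − 0) − 9 = 1, so Ȟ^2 ≅ Z


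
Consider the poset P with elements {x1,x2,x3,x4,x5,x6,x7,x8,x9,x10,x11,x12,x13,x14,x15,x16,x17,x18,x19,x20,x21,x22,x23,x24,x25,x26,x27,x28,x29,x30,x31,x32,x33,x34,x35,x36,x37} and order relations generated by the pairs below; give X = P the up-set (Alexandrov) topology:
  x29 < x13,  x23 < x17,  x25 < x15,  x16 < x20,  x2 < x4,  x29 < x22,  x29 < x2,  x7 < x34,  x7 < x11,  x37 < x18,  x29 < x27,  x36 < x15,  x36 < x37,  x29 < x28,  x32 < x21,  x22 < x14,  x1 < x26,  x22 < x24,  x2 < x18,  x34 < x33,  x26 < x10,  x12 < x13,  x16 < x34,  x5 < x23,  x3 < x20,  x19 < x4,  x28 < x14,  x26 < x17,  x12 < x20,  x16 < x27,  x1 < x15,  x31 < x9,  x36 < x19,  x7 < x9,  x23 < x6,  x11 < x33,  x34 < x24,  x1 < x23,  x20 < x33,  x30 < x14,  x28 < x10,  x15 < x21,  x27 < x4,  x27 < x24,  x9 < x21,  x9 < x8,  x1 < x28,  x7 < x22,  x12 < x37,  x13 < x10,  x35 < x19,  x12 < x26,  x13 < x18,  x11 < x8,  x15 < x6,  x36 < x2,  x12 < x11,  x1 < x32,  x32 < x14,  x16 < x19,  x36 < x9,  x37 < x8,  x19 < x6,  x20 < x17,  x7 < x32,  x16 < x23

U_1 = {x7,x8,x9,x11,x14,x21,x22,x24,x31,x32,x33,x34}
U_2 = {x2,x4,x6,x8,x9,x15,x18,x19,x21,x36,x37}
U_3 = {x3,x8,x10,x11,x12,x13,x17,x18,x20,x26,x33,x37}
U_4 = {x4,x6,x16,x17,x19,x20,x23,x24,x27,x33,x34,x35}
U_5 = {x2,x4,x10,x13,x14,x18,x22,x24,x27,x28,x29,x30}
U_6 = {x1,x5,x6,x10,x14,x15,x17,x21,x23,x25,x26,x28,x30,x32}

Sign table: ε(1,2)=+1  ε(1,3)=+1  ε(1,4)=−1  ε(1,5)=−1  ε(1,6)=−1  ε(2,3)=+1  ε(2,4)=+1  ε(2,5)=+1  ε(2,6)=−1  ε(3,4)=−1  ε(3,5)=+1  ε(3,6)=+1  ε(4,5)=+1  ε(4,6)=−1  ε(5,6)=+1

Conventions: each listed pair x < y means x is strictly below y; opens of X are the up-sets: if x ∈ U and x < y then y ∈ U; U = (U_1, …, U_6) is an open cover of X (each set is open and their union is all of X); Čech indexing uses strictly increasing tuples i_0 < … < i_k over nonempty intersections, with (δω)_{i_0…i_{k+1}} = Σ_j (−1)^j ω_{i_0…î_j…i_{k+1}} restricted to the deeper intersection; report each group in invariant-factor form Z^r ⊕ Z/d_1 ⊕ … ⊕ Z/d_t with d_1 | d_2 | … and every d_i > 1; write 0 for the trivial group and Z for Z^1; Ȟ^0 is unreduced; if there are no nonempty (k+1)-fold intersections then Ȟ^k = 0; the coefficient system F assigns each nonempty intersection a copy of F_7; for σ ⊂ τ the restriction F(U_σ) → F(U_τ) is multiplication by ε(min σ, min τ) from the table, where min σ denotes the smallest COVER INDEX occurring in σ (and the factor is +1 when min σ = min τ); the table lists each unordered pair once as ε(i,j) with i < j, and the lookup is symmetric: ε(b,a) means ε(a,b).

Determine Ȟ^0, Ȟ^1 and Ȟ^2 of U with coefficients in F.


intersection data:
  U12={x8,x9,x21} U13={x8,x11,x33} U14={x24,x33,x34} U15={x14,x22,x24} U16={x14,x21,x32} U23={x8,x18,x37} U24={x4,x6,x19} U25={x2,x4,x18} U26={x6,x15,x21} U34={x17,x20,x33} U35={x10,x13,x18} U36={x10,x17,x26} U45={x4,x24,x27} U46={x6,x17,x23} U56={x10,x14,x28,x30}
  U123={x8} U126={x21} U134={x33} U145={x24} U156={x14} U235={x18} U245={x4} U246={x6} U346={x17} U356={x10}
C dims 6,15,10; δ0: rk_F7 6; δ1: rk_F7 9
Ȟ^0 = (6 − 6) − 0 = 0, so Ȟ^0 ≅ 0
Ȟ^1 = (15 − 9) − 6 = 0, so Ȟ^1 ≅ 0
Ȟ^2 = (10 − 0) − 9 = 1, so Ȟ^2 ≅ Z/7

Ȟ^0 = 0,  Ȟ^1 = 0,  Ȟ^2 = Z/7


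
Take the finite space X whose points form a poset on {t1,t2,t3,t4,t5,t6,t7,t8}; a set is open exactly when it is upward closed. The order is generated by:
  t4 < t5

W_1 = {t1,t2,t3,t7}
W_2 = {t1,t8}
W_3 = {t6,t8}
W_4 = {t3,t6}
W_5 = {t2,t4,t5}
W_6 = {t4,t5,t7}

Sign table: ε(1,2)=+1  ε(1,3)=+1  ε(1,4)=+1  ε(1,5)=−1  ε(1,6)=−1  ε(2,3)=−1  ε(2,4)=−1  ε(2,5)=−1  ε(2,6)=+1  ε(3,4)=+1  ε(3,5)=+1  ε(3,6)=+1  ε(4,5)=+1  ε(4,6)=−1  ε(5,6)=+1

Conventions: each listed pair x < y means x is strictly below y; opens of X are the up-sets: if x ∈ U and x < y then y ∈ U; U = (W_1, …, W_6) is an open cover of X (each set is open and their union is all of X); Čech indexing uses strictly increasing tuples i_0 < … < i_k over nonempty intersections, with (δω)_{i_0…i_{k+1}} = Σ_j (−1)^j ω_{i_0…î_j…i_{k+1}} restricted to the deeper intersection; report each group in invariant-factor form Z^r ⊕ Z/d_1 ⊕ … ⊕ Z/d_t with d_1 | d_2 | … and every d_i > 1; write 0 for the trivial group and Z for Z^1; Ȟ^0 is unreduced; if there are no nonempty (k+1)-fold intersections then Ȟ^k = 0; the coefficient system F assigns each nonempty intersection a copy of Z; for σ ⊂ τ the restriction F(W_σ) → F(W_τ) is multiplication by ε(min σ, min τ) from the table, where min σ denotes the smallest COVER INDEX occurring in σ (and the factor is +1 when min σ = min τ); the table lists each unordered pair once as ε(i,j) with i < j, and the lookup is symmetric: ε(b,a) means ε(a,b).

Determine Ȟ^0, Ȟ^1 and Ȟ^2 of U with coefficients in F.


Ȟ^0 = 0, Ȟ^1 = Z ⊕ Z/2 and Ȟ^2 = 0

intersection data:
  W12={t1} W14={t3} W15={t2} W16={t7} W23={t8} W34={t6} W56={t4,t5}
C dims 6,7; δ0: rk 6, SNF 1^5·2
Ȟ^0 = (6 − 6) − 0 = 0, so Ȟ^0 ≅ 0
Ȟ^1 = (7 − 0) − 6 = 1 plus torsion [2], so Ȟ^1 ≅ Z ⊕ Z/2
Ȟ^2 = (0 − 0) − 0 = 0, so Ȟ^2 ≅ 0


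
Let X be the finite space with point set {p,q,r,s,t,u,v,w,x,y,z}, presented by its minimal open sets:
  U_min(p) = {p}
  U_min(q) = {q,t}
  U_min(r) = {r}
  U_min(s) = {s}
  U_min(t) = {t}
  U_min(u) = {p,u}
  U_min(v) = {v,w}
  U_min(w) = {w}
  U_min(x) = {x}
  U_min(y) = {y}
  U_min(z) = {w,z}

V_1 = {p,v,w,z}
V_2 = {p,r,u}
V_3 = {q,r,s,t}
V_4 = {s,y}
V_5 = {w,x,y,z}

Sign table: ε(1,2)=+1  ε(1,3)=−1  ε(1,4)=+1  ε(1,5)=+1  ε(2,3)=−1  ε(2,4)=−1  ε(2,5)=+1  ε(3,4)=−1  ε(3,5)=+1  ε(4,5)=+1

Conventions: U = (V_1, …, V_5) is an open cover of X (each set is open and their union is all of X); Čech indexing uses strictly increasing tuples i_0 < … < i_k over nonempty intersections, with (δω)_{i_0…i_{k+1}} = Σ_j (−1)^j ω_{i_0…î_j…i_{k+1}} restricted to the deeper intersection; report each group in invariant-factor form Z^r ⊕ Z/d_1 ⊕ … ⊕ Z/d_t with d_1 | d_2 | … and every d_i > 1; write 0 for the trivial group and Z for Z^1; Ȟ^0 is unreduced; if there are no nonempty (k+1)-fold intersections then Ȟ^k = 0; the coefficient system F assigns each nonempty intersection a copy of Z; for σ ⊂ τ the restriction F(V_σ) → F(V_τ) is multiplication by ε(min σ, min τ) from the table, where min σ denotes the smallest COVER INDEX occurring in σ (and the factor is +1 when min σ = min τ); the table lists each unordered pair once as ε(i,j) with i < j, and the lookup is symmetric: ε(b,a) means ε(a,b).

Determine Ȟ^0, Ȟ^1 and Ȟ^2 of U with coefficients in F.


nonempty intersections:
  V12={p} V15={w,z} V23={r} V34={s} V45={y}
C dims 5,5; δ0: rk 4, SNF 1^4
Ȟ^0: (5−4)−0=1 ⇒ Z
Ȟ^1: (5−0)−4=1 ⇒ Z
Ȟ^2: (0−0)−0=0 ⇒ 0

Ȟ^0 = Z,  Ȟ^1 = Z,  Ȟ^2 = 0


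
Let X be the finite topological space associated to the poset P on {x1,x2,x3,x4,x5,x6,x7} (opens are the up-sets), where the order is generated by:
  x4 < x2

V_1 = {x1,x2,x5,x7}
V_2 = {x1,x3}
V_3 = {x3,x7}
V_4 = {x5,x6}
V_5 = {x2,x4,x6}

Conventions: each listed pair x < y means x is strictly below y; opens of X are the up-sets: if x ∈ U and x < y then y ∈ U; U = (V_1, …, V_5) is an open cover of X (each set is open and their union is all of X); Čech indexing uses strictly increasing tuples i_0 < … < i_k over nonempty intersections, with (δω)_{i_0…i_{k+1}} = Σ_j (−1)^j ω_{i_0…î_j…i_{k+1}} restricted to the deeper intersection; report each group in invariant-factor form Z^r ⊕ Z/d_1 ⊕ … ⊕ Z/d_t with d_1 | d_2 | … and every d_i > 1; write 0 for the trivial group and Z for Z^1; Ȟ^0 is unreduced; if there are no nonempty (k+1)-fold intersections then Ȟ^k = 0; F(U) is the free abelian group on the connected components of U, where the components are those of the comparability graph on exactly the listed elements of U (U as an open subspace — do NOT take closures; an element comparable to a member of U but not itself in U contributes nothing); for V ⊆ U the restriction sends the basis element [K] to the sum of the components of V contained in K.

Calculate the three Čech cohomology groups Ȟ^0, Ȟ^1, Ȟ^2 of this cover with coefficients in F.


nonempty intersections:
  V12={x1} V13={x7} V14={x5} V15={x2} V23={x3} V45={x6}
components per intersection:
  V1: {x1} {x2} {x5} {x7}
  V2: {x1} {x3}
  V3: {x3} {x7}
  V4: {x5} {x6}
  V5: {x2,x4} {x6}
  V12: {x1}
  V13: {x7}
  V14: {x5}
  V15: {x2}
  V23: {x3}
  V45: {x6}
C dims 12,6; δ0: rk 6, SNF 1^6
Ȟ^0: (12−6)−0=6 ⇒ Z^6
Ȟ^1: (6−0)−6=0 ⇒ 0
Ȟ^2: (0−0)−0=0 ⇒ 0

Ȟ^0 = Z^6, Ȟ^1 = 0, Ȟ^2 = 0


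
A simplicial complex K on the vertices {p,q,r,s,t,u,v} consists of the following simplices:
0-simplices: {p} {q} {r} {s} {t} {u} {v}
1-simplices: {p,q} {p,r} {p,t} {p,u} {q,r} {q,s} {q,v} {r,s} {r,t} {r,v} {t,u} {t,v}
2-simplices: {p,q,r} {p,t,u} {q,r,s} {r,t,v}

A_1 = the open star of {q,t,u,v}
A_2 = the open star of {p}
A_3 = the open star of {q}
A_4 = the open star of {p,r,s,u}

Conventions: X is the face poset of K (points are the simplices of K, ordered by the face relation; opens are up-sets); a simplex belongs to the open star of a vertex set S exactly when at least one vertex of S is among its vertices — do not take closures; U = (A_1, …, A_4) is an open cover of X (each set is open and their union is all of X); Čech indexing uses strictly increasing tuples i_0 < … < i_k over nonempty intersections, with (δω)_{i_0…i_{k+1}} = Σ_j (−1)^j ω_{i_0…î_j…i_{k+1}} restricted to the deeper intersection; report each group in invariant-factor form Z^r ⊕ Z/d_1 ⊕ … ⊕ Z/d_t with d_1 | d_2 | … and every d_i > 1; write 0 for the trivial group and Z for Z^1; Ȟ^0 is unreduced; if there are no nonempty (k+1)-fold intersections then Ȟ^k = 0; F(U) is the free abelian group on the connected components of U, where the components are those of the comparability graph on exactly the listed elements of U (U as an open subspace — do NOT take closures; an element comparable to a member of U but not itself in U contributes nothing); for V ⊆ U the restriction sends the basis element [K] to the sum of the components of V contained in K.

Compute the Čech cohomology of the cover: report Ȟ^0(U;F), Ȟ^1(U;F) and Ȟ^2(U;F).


nerve of the cover:
  A1={{q},{t},{u},{v},{p,q},{p,t},{p,u},{q,r},{q,s},{q,v},{r,t},{r,v},{t,u},{t,v},{p,q,r},{p,t,u},{q,r,s},{r,t,v}} A2={{p},{p,q},{p,r},{p,t},{p,u},{p,q,r},{p,t,u}} A3={{q},{p,q},{q,r},{q,s},{q,v},{p,q,r},{q,r,s}} A4={{p},{r},{s},{u},{p,q},{p,r},{p,t},{p,u},{q,r},{q,s},{r,s},{r,t},{r,v},{t,u},{p,q,r},{p,t,u},{q,r,s},{r,t,v}}
  A12={{p,q},{p,t},{p,u},{p,q,r},{p,t,u}} A13={{q},{p,q},{q,r},{q,s},{q,v},{p,q,r},{q,r,s}} A14={{u},{p,q},{p,t},{p,u},{q,r},{q,s},{r,t},{r,v},{t,u},{p,q,r},{p,t,u},{q,r,s},{r,t,v}} A23={{p,q},{p,q,r}} A24={{p},{p,q},{p,r},{p,t},{p,u},{p,q,r},{p,t,u}} A34={{p,q},{q,r},{q,s},{p,q,r},{q,r,s}}
  A123={{p,q},{p,q,r}} A124={{p,q},{p,t},{p,u},{p,q,r},{p,t,u}} A134={{p,q},{q,r},{q,s},{p,q,r},{q,r,s}} A234={{p,q},{p,q,r}}
  A1234={{p,q},{p,q,r}}
components per intersection:
  A1: {{q},{t},{u},{v},{p,q},{p,t},{p,u},{q,r},{q,s},{q,v},{r,t},{r,v},{t,u},{t,v},{p,q,r},{p,t,u},{q,r,s},{r,t,v}}
  A2: {{p},{p,q},{p,r},{p,t},{p,u},{p,q,r},{p,t,u}}
  A3: {{q},{p,q},{q,r},{q,s},{q,v},{p,q,r},{q,r,s}}
  A4: {{p},{r},{s},{u},{p,q},{p,r},{p,t},{p,u},{q,r},{q,s},{r,s},{r,t},{r,v},{t,u},{p,q,r},{p,t,u},{q,r,s},{r,t,v}}
  A12: {{p,q},{p,q,r}} {{p,t},{p,u},{p,t,u}}
  A13: {{q},{p,q},{q,r},{q,s},{q,v},{p,q,r},{q,r,s}}
  A14: {{u},{p,t},{p,u},{t,u},{p,t,u}} {{p,q},{q,r},{q,s},{p,q,r},{q,r,s}} {{r,t},{r,v},{r,t,v}}
  A23: {{p,q},{p,q,r}}
  A24: {{p},{p,q},{p,r},{p,t},{p,u},{p,q,r},{p,t,u}}
  A34: {{p,q},{q,r},{q,s},{p,q,r},{q,r,s}}
  A123: {{p,q},{p,q,r}}
  A124: {{p,q},{p,q,r}} {{p,t},{p,u},{p,t,u}}
  A134: {{p,q},{q,r},{q,s},{p,q,r},{q,r,s}}
  A234: {{p,q},{p,q,r}}
  A1234: {{p,q},{p,q,r}}
C dims 4,9,5,1; δ0: rk 3, SNF 1^3; δ1: rk 4, SNF 1^4; δ2: rk 1, SNF 1^1
Ȟ^0 = (4 − 3) − 0 = 1, so Ȟ^0 ≅ Z
Ȟ^1 = (9 − 4) − 3 = 2, so Ȟ^1 ≅ Z^2
Ȟ^2 = (5 − 1) − 4 = 0, so Ȟ^2 ≅ 0

Ȟ^0 = Z, Ȟ^1 = Z^2, Ȟ^2 = 0


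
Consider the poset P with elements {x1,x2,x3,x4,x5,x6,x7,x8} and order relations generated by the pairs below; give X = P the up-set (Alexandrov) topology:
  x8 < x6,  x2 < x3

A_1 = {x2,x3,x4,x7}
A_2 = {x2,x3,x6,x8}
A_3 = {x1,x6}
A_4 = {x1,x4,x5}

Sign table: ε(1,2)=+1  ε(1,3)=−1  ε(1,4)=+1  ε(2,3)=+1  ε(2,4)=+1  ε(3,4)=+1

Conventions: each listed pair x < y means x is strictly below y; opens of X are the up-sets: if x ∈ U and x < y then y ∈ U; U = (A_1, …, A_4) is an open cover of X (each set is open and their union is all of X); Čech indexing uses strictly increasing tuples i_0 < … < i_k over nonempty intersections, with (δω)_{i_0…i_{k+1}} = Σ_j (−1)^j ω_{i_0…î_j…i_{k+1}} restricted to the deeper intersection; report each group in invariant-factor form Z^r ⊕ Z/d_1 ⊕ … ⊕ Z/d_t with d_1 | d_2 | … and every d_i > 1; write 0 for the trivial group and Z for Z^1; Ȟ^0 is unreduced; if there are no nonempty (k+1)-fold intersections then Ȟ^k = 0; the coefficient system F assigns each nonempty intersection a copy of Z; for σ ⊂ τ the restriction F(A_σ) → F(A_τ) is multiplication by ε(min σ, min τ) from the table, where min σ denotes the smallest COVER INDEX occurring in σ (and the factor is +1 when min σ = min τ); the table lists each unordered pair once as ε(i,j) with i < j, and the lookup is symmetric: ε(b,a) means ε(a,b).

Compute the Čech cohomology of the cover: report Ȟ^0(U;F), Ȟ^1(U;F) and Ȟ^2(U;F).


Ȟ^0 ≅ Z,  Ȟ^1 ≅ Z,  Ȟ^2 ≅ 0

cover nerve:
  A12={x2,x3} A14={x4} A23={x6} A34={x1}
C dims 4,4; δ0: rk 3, SNF 1^3
Ȟ^0: (4−3)−0=1 ⇒ Z
Ȟ^1: (4−0)−3=1 ⇒ Z
Ȟ^2: (0−0)−0=0 ⇒ 0


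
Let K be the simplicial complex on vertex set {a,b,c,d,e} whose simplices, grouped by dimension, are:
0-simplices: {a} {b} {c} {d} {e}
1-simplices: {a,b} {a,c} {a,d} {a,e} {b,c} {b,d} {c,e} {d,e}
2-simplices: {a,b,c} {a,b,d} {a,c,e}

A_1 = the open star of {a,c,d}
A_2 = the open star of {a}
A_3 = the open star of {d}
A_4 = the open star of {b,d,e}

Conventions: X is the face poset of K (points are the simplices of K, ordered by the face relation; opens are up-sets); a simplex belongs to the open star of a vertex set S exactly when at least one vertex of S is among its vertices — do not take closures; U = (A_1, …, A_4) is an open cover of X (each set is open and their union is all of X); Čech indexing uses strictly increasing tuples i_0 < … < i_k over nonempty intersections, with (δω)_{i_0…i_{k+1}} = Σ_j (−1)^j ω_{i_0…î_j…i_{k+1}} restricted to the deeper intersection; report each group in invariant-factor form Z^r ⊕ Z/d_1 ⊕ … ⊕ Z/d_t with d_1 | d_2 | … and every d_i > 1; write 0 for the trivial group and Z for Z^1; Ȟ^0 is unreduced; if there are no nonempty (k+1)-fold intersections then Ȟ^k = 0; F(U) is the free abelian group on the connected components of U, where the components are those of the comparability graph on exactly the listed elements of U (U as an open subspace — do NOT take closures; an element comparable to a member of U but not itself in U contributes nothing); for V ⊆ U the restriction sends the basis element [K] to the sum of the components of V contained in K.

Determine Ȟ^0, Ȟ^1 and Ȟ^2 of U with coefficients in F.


intersection data:
  A1={{a},{c},{d},{a,b},{a,c},{a,d},{a,e},{b,c},{b,d},{c,e},{d,e},{a,b,c},{a,b,d},{a,c,e}} A2={{a},{a,b},{a,c},{a,d},{a,e},{a,b,c},{a,b,d},{a,c,e}} A3={{d},{a,d},{b,d},{d,e},{a,b,d}} A4={{b},{d},{e},{a,b},{a,d},{a,e},{b,c},{b,d},{c,e},{d,e},{a,b,c},{a,b,d},{a,c,e}}
  A12={{a},{a,b},{a,c},{a,d},{a,e},{a,b,c},{a,b,d},{a,c,e}} A13={{d},{a,d},{b,d},{d,e},{a,b,d}} A14={{d},{a,b},{a,d},{a,e},{b,c},{b,d},{c,e},{d,e},{a,b,c},{a,b,d},{a,c,e}} A23={{a,d},{a,b,d}} A24={{a,b},{a,d},{a,e},{a,b,c},{a,b,d},{a,c,e}} A34={{d},{a,d},{b,d},{d,e},{a,b,d}}
  A123={{a,d},{a,b,d}} A124={{a,b},{a,d},{a,e},{a,b,c},{a,b,d},{a,c,e}} A134={{d},{a,d},{b,d},{d,e},{a,b,d}} A234={{a,d},{a,b,d}}
  A1234={{a,d},{a,b,d}}
components per intersection:
  A1: {{a},{c},{d},{a,b},{a,c},{a,d},{a,e},{b,c},{b,d},{c,e},{d,e},{a,b,c},{a,b,d},{a,c,e}}
  A2: {{a},{a,b},{a,c},{a,d},{a,e},{a,b,c},{a,b,d},{a,c,e}}
  A3: {{d},{a,d},{b,d},{d,e},{a,b,d}}
  A4: {{b},{d},{e},{a,b},{a,d},{a,e},{b,c},{b,d},{c,e},{d,e},{a,b,c},{a,b,d},{a,c,e}}
  A12: {{a},{a,b},{a,c},{a,d},{a,e},{a,b,c},{a,b,d},{a,c,e}}
  A13: {{d},{a,d},{b,d},{d,e},{a,b,d}}
  A14: {{d},{a,b},{a,d},{b,c},{b,d},{d,e},{a,b,c},{a,b,d}} {{a,e},{c,e},{a,c,e}}
  A23: {{a,d},{a,b,d}}
  A24: {{a,b},{a,d},{a,b,c},{a,b,d}} {{a,e},{a,c,e}}
  A34: {{d},{a,d},{b,d},{d,e},{a,b,d}}
  A123: {{a,d},{a,b,d}}
  A124: {{a,b},{a,d},{a,b,c},{a,b,d}} {{a,e},{a,c,e}}
  A134: {{d},{a,d},{b,d},{d,e},{a,b,d}}
  A234: {{a,d},{a,b,d}}
  A1234: {{a,d},{a,b,d}}
C dims 4,8,5,1; δ0: rk 3, SNF 1^3; δ1: rk 4, SNF 1^4; δ2: rk 1, SNF 1^1
Ȟ^0 = (4 − 3) − 0 = 1, so Ȟ^0 ≅ Z
Ȟ^1 = (8 − 4) − 3 = 1, so Ȟ^1 ≅ Z
Ȟ^2 = (5 − 1) − 4 = 0, so Ȟ^2 ≅ 0

Ȟ^0 ≅ Z, Ȟ^1 ≅ Z, Ȟ^2 ≅ 0


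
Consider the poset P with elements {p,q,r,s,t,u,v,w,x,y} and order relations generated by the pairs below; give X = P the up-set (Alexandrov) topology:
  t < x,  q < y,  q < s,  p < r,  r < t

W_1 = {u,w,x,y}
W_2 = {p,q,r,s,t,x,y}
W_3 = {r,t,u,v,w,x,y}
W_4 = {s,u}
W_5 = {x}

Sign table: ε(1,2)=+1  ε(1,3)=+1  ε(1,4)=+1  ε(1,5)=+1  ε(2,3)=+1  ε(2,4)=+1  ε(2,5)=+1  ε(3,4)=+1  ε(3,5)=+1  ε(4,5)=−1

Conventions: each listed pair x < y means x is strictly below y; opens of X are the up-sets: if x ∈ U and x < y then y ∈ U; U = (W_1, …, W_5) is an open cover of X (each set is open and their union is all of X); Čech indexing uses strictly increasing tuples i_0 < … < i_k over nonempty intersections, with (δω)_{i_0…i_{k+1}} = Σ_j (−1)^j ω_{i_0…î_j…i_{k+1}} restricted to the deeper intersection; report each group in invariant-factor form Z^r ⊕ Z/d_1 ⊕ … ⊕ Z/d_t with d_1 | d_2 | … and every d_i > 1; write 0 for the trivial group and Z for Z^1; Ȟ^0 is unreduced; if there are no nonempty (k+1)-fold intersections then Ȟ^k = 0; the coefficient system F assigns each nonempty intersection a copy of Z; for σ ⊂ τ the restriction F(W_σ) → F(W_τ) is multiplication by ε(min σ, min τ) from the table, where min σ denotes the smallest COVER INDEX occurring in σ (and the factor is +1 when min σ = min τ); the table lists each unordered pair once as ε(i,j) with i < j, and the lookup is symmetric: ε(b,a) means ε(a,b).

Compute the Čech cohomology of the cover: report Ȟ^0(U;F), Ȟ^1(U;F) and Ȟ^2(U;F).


nerve simplices:
  W12={x,y} W13={u,w,x,y} W14={u} W15={x} W23={r,t,x,y} W24={s} W25={x} W34={u} W35={x}
  W123={x,y} W125={x} W134={u} W135={x} W235={x}
  W1235={x}
C dims 5,9,5,1; δ0: rk 4, SNF 1^4; δ1: rk 4, SNF 1^4; δ2: rk 1, SNF 1^1
degree 0: 5−4−0 = 1 → Ȟ^0 ≅ Z
degree 1: 9−4−4 = 1 → Ȟ^1 ≅ Z
degree 2: 5−1−4 = 0 → Ȟ^2 ≅ 0

Ȟ^0 = Z, Ȟ^1 = Z, Ȟ^2 = 0


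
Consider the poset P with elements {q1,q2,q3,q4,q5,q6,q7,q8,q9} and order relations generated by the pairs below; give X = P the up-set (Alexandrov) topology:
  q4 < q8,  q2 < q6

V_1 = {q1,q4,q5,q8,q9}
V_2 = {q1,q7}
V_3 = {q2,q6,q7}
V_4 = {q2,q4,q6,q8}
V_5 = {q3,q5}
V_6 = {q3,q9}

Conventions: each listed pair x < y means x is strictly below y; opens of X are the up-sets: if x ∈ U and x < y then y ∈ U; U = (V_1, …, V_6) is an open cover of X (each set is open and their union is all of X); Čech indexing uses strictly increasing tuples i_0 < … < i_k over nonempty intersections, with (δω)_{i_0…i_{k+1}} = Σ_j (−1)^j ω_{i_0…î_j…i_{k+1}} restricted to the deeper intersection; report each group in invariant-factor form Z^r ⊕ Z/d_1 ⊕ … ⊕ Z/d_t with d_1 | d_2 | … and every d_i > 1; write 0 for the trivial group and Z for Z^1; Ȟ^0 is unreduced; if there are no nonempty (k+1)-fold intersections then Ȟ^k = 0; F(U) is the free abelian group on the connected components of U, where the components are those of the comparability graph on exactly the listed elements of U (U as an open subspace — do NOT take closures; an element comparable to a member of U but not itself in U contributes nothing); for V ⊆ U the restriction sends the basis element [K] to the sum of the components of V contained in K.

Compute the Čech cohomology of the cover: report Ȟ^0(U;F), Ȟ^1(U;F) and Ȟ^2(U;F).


Ȟ^0 ≅ Z^7,  Ȟ^1 ≅ 0,  Ȟ^2 ≅ 0

nonempty overlaps:
  V12={q1} V14={q4,q8} V15={q5} V16={q9} V23={q7} V34={q2,q6} V56={q3}
components per intersection:
  V1: {q1} {q4,q8} {q5} {q9}
  V2: {q1} {q7}
  V3: {q2,q6} {q7}
  V4: {q2,q6} {q4,q8}
  V5: {q3} {q5}
  V6: {q3} {q9}
  V12: {q1}
  V14: {q4,q8}
  V15: {q5}
  V16: {q9}
  V23: {q7}
  V34: {q2,q6}
  V56: {q3}
C dims 14,7; δ0: rk 7, SNF 1^7
degree 0: 14−7−0 = 7 → Ȟ^0 ≅ Z^7
degree 1: 7−0−7 = 0 → Ȟ^1 ≅ 0
degree 2: 0−0−0 = 0 → Ȟ^2 ≅ 0


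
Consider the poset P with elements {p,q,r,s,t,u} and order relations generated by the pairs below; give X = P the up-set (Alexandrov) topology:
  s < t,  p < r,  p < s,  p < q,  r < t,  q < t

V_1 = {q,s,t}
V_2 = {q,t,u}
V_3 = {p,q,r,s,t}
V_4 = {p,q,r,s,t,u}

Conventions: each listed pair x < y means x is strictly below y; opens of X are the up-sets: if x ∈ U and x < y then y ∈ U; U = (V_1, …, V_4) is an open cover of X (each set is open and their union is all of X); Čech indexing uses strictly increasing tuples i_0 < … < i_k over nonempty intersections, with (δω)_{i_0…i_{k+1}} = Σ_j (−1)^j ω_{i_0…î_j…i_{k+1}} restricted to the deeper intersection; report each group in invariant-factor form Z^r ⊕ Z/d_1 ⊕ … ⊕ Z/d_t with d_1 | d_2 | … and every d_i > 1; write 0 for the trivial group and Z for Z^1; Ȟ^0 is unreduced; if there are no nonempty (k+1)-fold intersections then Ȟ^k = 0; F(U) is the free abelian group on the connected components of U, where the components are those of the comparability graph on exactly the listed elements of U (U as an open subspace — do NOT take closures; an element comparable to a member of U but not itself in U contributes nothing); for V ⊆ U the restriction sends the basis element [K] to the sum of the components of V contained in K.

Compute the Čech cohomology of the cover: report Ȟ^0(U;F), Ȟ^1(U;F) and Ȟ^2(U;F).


Ȟ^0 = Z^2, Ȟ^1 = 0 and Ȟ^2 = 0

cover nerve:
  V12={q,t} V13={q,s,t} V14={q,s,t} V23={q,t} V24={q,t,u} V34={p,q,r,s,t}
  V123={q,t} V124={q,t} V134={q,s,t} V234={q,t}
  V1234={q,t}
components per intersection:
  V1: {q,s,t}
  V2: {q,t} {u}
  V3: {p,q,r,s,t}
  V4: {p,q,r,s,t} {u}
  V12: {q,t}
  V13: {q,s,t}
  V14: {q,s,t}
  V23: {q,t}
  V24: {q,t} {u}
  V34: {p,q,r,s,t}
  V123: {q,t}
  V124: {q,t}
  V134: {q,s,t}
  V234: {q,t}
  V1234: {q,t}
C dims 6,7,4,1; δ0: rk 4, SNF 1^4; δ1: rk 3, SNF 1^3; δ2: rk 1, SNF 1^1
Ȟ^0: (6−4)−0=2 ⇒ Z^2
Ȟ^1: (7−3)−4=0 ⇒ 0
Ȟ^2: (4−1)−3=0 ⇒ 0


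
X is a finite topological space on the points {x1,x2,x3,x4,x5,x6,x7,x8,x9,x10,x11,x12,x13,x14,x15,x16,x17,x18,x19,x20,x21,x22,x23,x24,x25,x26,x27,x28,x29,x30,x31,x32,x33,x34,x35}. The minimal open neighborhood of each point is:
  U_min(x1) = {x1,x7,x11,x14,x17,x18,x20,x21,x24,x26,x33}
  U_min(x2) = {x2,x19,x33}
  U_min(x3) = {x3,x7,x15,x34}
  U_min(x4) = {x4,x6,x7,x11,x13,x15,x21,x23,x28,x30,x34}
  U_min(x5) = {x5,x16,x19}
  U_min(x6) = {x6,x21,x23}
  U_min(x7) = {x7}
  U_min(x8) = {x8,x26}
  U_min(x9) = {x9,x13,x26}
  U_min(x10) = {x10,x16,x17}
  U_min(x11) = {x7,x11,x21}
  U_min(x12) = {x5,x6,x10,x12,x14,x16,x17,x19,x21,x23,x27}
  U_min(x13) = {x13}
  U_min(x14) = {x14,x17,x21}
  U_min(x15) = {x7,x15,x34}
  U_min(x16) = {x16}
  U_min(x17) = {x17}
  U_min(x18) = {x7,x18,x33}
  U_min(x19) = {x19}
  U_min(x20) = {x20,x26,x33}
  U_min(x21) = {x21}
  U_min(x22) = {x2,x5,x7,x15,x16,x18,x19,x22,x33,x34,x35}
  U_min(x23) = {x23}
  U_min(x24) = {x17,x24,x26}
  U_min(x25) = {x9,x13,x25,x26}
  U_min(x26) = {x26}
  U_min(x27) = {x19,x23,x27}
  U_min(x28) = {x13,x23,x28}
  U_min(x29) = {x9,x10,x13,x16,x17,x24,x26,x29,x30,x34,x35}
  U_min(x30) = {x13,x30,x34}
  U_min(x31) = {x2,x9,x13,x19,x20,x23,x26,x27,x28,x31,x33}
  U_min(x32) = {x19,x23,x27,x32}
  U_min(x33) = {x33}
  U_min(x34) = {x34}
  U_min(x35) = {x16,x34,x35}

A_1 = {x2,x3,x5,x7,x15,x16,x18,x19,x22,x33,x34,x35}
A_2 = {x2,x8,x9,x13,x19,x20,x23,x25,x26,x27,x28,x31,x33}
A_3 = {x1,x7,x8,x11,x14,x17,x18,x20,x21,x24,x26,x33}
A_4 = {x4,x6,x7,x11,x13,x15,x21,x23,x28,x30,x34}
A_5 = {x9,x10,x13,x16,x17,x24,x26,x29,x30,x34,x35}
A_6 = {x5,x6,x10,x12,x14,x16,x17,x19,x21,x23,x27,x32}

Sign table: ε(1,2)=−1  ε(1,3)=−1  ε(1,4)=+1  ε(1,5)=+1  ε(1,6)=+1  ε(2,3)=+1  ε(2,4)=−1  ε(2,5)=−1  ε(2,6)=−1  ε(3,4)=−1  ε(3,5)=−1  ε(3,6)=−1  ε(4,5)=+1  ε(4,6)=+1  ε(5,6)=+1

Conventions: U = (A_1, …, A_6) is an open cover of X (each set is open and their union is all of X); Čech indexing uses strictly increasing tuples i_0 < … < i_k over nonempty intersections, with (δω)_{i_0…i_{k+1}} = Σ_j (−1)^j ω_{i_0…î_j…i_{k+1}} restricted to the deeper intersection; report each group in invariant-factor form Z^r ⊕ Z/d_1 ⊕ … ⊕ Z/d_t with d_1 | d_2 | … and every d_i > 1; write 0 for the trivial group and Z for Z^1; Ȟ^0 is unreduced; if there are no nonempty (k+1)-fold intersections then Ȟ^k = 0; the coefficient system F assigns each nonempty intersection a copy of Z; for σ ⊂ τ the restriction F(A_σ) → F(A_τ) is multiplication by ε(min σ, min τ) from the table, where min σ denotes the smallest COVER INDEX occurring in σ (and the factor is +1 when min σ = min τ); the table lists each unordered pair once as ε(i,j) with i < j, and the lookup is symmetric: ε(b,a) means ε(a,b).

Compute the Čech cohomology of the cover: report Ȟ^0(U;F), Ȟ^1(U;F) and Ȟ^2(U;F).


nerve simplices:
  A12={x2,x19,x33} A13={x7,x18,x33} A14={x7,x15,x34} A15={x16,x34,x35} A16={x5,x16,x19} A23={x8,x20,x26,x33} A24={x13,x23,x28} A25={x9,x13,x26} A26={x19,x23,x27} A34={x7,x11,x21} A35={x17,x24,x26} A36={x14,x17,x21} A45={x13,x30,x34} A46={x6,x21,x23} A56={x10,x16,x17}
  A123={x33} A126={x19} A134={x7} A145={x34} A156={x16} A235={x26} A245={x13} A246={x23} A346={x21} A356={x17}
C dims 6,15,10; δ0: rk 5, SNF 1^5; δ1: rk 10, SNF 1^9·2
degree 0: 6−5−0 = 1 → Ȟ^0 ≅ Z
degree 1: 15−10−5 = 0 → Ȟ^1 ≅ 0
degree 2: 10−0−10 = 0 plus torsion [2] → Ȟ^2 ≅ Z/2

Ȟ^0 = Z; Ȟ^1 = 0; Ȟ^2 = Z/2


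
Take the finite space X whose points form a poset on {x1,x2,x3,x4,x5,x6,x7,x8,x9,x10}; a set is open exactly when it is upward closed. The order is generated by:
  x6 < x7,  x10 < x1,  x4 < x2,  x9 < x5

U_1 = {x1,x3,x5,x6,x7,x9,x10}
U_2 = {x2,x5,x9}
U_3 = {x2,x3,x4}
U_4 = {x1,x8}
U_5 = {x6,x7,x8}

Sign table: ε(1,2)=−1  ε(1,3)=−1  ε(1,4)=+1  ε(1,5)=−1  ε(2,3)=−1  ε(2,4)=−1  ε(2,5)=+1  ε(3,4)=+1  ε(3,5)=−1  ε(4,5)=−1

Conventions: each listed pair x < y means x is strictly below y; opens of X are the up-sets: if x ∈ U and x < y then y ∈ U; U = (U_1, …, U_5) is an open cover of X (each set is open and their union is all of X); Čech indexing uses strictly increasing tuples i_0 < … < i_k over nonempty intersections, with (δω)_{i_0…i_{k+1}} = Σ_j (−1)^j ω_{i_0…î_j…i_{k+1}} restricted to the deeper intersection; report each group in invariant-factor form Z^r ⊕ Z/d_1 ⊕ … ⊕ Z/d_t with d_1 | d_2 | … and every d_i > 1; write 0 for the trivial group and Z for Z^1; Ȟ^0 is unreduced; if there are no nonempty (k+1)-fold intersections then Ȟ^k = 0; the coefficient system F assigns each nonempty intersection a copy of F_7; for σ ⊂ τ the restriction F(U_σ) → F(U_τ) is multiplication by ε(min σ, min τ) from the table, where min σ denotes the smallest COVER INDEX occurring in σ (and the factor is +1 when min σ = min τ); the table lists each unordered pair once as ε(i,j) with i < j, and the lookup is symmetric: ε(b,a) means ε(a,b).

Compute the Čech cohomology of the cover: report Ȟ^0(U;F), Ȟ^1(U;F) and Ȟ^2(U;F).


Ȟ^0 ≅ 0, Ȟ^1 ≅ Z/7, Ȟ^2 ≅ 0

nerve of the cover:
  U12={x5,x9} U13={x3} U14={x1} U15={x6,x7} U23={x2} U45={x8}
C dims 5,6; δ0: rk_F7 5
Ȟ^0 = (5 − 5) − 0 = 0, so Ȟ^0 ≅ 0
Ȟ^1 = (6 − 0) − 5 = 1, so Ȟ^1 ≅ Z/7
Ȟ^2 = (0 − 0) − 0 = 0, so Ȟ^2 ≅ 0
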